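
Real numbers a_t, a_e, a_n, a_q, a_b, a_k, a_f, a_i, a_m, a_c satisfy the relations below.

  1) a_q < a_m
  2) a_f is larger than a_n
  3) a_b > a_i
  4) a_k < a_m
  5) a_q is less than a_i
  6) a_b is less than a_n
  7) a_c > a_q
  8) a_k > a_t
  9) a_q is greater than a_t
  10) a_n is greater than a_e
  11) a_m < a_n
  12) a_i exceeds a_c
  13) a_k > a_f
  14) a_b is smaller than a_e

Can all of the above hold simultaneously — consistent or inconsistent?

We have a_m < a_n stated directly, yet also a_n < a_f < a_k < a_m by chaining the others — so a_n < a_m. Contradiction.

inconsistent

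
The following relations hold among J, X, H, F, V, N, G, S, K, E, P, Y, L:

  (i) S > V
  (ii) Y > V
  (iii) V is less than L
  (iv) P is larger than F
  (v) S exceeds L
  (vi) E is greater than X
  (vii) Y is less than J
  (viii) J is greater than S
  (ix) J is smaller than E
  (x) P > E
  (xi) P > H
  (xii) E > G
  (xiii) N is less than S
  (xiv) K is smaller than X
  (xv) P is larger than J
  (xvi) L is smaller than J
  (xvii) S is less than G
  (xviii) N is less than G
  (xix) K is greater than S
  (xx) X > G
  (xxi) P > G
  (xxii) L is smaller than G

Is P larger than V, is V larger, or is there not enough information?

P

Following the relations from V: V < L < S < G < X < E < P.
So P is larger.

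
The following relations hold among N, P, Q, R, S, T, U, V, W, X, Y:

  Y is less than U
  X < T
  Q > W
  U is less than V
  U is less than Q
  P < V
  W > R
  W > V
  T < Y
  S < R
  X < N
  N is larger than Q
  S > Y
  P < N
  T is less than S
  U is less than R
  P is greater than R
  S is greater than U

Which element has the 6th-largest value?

R

Piecing the relations together gives one ordering: X < T < Y < U < S < R < P < V < W < Q < N.
The 6th largest is R.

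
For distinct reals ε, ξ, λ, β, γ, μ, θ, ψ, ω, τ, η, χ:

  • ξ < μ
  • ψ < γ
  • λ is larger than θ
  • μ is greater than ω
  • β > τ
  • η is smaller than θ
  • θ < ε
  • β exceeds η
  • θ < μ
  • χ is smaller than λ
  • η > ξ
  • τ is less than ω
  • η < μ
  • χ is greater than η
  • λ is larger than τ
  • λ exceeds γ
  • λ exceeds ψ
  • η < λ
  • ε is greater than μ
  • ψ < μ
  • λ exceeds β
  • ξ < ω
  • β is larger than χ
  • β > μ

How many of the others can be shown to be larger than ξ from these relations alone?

8

From ξ the given relations immediately reach η, ω, μ.
From those, θ, ε, χ, β, λ — 8 in total.
Nothing else is reachable above ξ; 8 in all.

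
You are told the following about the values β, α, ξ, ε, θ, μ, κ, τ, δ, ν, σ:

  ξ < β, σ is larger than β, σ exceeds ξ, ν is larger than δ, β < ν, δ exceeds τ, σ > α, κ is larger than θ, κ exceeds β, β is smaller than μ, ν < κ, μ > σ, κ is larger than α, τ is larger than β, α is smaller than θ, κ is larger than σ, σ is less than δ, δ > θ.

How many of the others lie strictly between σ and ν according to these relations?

1

The relations place σ below ν. An element lies strictly between them when it is forced above σ and also forced below ν.
Above σ: {μ, δ, κ}. Below ν: {α, ξ, β, θ, τ, δ}.
Intersection: {δ} — 1.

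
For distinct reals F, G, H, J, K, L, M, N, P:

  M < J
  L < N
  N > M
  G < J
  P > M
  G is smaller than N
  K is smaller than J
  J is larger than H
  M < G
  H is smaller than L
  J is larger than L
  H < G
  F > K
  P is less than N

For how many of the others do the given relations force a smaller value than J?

Directly below J: K, M, H, L, G.
Nothing else is reachable below J; 5 in all.

5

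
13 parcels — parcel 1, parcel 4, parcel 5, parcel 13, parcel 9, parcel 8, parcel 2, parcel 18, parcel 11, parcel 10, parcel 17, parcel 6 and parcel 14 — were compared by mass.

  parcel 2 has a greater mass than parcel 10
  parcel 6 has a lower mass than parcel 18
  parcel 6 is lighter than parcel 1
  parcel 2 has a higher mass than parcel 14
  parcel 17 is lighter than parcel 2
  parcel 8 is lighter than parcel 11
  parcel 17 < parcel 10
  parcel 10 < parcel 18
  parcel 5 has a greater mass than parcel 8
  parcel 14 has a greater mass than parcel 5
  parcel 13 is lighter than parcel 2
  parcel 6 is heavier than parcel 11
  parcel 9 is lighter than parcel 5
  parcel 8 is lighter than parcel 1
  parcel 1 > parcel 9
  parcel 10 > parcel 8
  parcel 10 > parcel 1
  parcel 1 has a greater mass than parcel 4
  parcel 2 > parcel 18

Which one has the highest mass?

Chaining downward from parcel 2: directly below it, parcel 13, parcel 17, parcel 14, parcel 10, parcel 18; then parcel 8, parcel 5, parcel 6, parcel 1; then parcel 4, parcel 9, parcel 11.
That covers every other element, and nothing is given above parcel 2, so parcel 2 is the highest mass.

parcel 2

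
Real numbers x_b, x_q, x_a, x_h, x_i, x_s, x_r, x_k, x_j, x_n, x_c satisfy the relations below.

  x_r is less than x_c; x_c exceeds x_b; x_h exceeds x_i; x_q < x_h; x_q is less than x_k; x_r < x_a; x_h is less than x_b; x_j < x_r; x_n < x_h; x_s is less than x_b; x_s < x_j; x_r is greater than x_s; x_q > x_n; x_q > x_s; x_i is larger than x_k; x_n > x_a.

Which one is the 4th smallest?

The consecutive relations fix a unique order: x_s < x_j < x_r < x_a < x_n < x_q < x_k < x_i < x_h < x_b < x_c.
Counting 4 from the smallest end gives x_a.

x_a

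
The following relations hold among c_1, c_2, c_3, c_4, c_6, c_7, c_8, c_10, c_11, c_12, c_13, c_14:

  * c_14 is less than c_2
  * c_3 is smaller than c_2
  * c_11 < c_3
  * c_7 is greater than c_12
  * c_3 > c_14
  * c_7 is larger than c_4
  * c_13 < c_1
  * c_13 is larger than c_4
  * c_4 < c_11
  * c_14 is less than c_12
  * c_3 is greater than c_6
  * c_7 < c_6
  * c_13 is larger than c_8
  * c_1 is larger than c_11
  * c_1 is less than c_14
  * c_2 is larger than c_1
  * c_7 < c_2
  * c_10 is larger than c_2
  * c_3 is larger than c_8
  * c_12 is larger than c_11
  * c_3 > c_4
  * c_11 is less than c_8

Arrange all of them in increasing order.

Nothing is placed below c_4, so it is least; from there c_4 < c_11; c_11 < c_8; c_8 < c_13; c_13 < c_1; c_1 < c_14; c_14 < c_12; c_12 < c_7; c_7 < c_6; c_6 < c_3; c_3 < c_2; c_2 < c_10, each given directly.

c_4 < c_11 < c_8 < c_13 < c_1 < c_14 < c_12 < c_7 < c_6 < c_3 < c_2 < c_10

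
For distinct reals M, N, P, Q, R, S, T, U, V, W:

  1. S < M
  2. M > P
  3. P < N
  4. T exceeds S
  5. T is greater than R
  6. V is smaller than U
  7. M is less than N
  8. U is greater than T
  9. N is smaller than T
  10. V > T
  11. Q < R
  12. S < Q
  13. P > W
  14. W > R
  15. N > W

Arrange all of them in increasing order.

S < Q < R < W < P < M < N < T < V < U

The consecutive links are each given: S < Q; Q < R; R < W; W < P; P < M; M < N; N < T; T < V; V < U.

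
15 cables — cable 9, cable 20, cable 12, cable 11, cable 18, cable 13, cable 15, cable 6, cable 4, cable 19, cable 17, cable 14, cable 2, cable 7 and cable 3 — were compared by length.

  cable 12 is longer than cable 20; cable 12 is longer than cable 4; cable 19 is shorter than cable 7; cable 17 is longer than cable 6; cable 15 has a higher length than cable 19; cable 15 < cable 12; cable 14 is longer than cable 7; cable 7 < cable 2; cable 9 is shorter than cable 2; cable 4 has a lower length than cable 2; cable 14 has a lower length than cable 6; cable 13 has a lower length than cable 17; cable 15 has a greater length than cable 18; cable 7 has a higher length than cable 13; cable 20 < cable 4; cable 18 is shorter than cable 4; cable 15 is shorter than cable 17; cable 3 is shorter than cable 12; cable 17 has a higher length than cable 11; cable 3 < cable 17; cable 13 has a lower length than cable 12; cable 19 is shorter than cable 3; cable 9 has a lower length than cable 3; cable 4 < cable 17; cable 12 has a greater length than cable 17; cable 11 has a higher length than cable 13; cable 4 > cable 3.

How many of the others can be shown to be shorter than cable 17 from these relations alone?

12

Directly below cable 17: cable 13, cable 6, cable 3, cable 15, cable 11, cable 4.
One step further: cable 19, cable 18, cable 14, cable 9, cable 20 (11 so far).
One step further: cable 7 (12 so far).
Nothing else is reachable below cable 17; 12 in all.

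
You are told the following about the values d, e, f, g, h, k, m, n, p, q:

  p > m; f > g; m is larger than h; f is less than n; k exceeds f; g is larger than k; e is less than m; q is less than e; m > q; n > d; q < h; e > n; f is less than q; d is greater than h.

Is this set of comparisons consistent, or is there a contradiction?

inconsistent

Chaining the given relations yields k < g < f, so k < f. But one relation states f < k. These cannot both hold.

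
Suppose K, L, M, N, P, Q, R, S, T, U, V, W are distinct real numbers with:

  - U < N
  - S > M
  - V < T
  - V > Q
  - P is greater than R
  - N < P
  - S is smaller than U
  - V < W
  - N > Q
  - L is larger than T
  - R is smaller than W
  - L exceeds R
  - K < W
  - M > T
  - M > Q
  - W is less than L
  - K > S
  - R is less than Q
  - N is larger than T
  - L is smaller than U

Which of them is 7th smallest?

Piecing the relations together gives one ordering: R < Q < V < T < M < S < K < W < L < U < N < P.
Counting 7 from the smallest end gives K.

K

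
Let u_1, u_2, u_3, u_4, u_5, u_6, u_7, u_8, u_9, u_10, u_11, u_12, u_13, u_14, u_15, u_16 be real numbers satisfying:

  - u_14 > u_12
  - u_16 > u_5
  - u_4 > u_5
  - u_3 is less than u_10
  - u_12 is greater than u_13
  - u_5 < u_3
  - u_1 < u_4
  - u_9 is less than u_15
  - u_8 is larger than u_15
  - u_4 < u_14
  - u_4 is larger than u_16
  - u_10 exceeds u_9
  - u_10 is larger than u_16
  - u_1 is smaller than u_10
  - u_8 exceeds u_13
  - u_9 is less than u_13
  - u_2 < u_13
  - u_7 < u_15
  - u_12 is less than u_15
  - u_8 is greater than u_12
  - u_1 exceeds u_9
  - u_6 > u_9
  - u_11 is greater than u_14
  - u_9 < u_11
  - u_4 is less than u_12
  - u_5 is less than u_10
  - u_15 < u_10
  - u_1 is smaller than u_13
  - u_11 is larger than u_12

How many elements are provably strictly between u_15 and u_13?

Chaining upward from u_13 reaches: u_12, u_14, u_10, u_11, u_8.
Chaining downward from u_15 reaches: u_9, u_2, u_1, u_7, u_5, u_16, u_4, u_12.
Strictly between u_13 and u_15 are those in both lists: u_12 — 1 element.

1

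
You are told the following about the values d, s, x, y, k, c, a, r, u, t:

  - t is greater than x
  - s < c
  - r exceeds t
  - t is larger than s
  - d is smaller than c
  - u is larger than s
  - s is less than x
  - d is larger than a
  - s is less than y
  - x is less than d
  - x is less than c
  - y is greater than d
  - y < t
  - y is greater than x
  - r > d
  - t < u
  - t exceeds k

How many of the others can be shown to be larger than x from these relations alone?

The elements the relations force above x are d, y, t, u, c, r — no chain reaches any other.
That is 6.

6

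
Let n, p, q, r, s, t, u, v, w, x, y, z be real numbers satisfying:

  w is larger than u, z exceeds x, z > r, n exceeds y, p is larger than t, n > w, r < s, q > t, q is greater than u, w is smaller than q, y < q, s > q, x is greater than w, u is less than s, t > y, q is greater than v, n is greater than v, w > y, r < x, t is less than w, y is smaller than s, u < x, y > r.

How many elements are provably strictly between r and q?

Chaining upward from r reaches: y, t, w, p, x, z, n, s.
Chaining downward from q reaches: y, u, t, w, v.
Strictly between r and q are those in both lists: y, t, w — 3 elements.

3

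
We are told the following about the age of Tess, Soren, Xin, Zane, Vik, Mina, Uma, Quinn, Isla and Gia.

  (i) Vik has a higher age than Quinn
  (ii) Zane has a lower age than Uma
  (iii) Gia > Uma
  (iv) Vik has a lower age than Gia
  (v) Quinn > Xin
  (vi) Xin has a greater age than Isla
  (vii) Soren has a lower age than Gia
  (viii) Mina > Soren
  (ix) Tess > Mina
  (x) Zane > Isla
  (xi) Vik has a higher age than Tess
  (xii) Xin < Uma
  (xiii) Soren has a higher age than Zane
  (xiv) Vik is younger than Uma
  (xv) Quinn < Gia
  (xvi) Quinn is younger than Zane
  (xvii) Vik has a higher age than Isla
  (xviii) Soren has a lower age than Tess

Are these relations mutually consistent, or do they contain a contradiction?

The single ordering Isla < Xin < Quinn < Zane < Soren < Mina < Tess < Vik < Uma < Gia satisfies every listed relation, so no contradiction arises.

consistent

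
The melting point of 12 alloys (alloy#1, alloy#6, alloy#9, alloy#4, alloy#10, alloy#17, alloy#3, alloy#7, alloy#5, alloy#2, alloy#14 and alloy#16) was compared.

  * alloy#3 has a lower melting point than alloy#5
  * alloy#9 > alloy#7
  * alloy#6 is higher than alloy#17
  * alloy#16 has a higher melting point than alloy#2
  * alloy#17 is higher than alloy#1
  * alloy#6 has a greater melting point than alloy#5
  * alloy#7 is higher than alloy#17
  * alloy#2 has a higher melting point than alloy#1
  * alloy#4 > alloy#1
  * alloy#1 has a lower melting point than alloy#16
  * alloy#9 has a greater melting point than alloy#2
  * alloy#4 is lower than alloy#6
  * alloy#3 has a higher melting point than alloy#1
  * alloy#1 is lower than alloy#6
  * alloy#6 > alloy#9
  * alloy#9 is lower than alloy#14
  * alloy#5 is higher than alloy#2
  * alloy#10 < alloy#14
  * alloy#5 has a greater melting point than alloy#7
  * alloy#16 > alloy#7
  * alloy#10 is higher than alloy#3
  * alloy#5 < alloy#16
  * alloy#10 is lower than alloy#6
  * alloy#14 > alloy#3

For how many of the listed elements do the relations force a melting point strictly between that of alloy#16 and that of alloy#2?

Chaining upward from alloy#2 reaches: alloy#9, alloy#5, alloy#14, alloy#6.
Chaining downward from alloy#16 reaches: alloy#1, alloy#17, alloy#3, alloy#7, alloy#5.
Strictly between alloy#2 and alloy#16 are those in both lists: alloy#5 — 1 element.

1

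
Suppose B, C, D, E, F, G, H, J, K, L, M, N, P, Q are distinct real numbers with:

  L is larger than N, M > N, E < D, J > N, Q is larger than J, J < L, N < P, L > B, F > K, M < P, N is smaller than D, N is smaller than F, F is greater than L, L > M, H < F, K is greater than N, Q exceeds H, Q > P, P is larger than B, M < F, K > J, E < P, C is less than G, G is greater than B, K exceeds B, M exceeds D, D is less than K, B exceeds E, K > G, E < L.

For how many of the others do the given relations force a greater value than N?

The elements the relations force above N are D, M, J, L, P, Q, K, F — no chain reaches any other.
That is 8.

8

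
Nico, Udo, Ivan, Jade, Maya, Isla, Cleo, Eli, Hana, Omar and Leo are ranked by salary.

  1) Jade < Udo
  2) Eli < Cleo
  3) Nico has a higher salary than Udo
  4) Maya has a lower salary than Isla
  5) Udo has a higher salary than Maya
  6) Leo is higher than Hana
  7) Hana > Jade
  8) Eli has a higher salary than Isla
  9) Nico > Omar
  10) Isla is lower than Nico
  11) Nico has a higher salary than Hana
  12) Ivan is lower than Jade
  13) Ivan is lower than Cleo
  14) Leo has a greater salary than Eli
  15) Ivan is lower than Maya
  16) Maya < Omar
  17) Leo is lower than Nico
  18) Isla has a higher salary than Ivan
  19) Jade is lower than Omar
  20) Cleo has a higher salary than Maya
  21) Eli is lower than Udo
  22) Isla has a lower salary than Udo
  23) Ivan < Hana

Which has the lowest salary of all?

Maya is not least since Ivan < Maya; Isla is not least since Ivan < Isla; Jade is not least since Ivan < Jade; Hana is not least since Jade < Hana; Eli is not least since Isla < Eli; Cleo is not least since Maya < Cleo; Omar is not least since Jade < Omar; Leo is not least since Hana < Leo; Udo is not least since Maya < Udo; Nico is not least since Omar < Nico.
Only Ivan has nothing below it, so Ivan is the lowest salary.

Ivan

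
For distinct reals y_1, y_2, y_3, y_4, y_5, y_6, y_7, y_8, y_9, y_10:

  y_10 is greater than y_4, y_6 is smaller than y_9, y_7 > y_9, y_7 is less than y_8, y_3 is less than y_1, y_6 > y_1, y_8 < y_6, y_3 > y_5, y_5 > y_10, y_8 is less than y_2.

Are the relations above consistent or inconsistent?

inconsistent

We have y_8 < y_6 stated directly, yet also y_6 < y_9 < y_7 < y_8 by chaining the others — so y_6 < y_8. Contradiction.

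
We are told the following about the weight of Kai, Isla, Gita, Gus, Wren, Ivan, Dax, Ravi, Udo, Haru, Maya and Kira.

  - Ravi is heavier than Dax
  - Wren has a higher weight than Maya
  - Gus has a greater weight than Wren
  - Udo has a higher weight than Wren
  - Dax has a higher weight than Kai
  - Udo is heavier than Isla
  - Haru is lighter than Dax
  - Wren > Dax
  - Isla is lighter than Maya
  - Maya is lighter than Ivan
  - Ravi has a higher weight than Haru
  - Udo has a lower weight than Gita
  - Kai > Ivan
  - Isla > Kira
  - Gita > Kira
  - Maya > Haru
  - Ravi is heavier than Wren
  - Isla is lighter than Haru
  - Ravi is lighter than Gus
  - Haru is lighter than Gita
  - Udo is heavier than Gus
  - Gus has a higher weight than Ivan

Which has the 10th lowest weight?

Chaining the given pairs: Kira < Isla < Haru < Maya < Ivan < Kai < Dax < Wren < Ravi < Gus < Udo < Gita.
Counting 10 from the smallest end gives Gus.

Gus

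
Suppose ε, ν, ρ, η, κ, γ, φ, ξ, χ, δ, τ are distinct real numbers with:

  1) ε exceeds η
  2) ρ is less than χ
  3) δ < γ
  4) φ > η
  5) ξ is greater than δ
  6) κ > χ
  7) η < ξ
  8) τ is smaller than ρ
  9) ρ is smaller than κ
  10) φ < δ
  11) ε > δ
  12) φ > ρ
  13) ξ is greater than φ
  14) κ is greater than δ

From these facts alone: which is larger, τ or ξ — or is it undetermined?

ξ

τ < ρ < φ < δ < ξ, by transitivity through ρ, φ, δ.
So ξ is larger.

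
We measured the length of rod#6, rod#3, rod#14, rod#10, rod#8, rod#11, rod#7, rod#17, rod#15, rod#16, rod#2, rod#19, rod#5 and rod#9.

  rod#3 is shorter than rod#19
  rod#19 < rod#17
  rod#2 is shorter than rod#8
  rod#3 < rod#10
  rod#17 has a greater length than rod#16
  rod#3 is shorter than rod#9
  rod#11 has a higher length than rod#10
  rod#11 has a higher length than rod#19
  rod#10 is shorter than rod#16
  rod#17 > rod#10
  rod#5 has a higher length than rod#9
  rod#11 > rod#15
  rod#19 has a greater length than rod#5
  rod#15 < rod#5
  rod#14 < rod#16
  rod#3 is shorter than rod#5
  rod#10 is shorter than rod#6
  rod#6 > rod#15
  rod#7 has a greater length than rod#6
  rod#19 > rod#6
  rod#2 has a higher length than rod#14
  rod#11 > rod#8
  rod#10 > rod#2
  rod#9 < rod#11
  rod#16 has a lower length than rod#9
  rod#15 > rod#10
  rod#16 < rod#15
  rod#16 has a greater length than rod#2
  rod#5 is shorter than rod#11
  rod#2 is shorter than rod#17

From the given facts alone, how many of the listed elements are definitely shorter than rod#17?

10

Directly below rod#17: rod#2, rod#10, rod#16, rod#19.
One step further: rod#14, rod#3, rod#6, rod#5 (8 so far).
One step further: rod#15, rod#9 (10 so far).
No other element is forced below rod#17 by the given relations, so the count is 10.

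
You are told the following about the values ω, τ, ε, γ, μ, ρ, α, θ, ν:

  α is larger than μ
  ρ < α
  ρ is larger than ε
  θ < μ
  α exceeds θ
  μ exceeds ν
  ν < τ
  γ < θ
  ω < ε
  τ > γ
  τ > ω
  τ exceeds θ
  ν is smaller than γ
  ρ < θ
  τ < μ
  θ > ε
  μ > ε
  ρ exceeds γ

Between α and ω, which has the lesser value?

ω

The relevant relations are ω < ε; ε < ρ; ρ < θ; θ < τ; τ < μ; μ < α.
Chaining these gives ω < ε < ρ < θ < τ < μ < α.
So ω < α; ω is the smaller of the two.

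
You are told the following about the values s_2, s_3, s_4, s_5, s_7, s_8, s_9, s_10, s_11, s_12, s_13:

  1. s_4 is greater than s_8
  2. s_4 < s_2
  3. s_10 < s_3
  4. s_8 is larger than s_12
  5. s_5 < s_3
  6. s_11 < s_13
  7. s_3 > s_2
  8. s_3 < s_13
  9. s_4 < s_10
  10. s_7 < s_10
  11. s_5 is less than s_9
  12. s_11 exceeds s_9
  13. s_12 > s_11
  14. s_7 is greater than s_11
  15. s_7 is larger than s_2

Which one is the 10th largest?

s_9

Piecing the relations together gives one ordering: s_5 < s_9 < s_11 < s_12 < s_8 < s_4 < s_2 < s_7 < s_10 < s_3 < s_13.
The 10th largest is s_9.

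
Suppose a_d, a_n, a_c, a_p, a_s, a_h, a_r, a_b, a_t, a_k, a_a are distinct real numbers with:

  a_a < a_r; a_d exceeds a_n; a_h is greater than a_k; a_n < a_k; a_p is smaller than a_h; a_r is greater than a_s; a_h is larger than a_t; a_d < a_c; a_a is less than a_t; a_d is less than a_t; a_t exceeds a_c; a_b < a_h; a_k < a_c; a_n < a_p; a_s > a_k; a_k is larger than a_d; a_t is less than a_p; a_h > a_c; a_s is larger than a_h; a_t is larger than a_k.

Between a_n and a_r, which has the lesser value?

The relevant relations are a_n < a_d; a_d < a_k; a_k < a_c; a_c < a_t; a_t < a_p; a_p < a_h; a_h < a_s; a_s < a_r.
Chaining these gives a_n < a_d < a_k < a_c < a_t < a_p < a_h < a_s < a_r.
So a_n < a_r; a_n is the smaller of the two.

a_n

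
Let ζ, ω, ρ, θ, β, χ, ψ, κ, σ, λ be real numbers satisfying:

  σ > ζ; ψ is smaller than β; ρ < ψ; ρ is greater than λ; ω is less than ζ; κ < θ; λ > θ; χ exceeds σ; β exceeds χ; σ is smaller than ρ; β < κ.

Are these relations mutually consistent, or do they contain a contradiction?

inconsistent

Chaining the given relations yields β < κ < θ < λ < ρ < ψ, so β < ψ. But one relation states ψ < β. These cannot both hold.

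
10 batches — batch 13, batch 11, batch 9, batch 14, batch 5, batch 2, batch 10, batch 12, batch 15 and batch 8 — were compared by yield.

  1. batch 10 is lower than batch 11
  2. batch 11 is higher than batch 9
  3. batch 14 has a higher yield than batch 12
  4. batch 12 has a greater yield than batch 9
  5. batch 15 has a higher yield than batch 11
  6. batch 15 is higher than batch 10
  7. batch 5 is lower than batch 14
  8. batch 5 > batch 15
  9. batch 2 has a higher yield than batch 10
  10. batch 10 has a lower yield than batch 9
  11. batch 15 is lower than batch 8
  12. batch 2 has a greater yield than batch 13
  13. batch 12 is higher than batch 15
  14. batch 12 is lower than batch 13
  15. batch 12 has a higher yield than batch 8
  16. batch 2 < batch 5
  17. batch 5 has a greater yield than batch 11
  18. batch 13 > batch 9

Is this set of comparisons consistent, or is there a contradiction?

The single ordering batch 10 < batch 9 < batch 11 < batch 15 < batch 8 < batch 12 < batch 13 < batch 2 < batch 5 < batch 14 satisfies every listed relation, so no contradiction arises.

consistent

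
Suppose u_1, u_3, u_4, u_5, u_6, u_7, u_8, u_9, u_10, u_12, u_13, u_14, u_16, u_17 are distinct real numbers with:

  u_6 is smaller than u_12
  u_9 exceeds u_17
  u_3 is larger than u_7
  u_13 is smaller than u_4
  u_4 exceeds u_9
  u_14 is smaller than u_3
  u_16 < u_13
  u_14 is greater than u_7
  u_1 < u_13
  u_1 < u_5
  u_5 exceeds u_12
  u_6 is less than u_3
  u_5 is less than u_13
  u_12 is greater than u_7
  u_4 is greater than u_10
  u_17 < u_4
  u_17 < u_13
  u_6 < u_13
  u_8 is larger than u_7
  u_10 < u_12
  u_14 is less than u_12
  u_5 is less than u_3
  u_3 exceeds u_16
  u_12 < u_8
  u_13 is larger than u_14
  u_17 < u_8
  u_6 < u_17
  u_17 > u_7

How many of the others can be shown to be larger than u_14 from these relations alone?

From u_14 the given relations immediately reach u_12, u_3, u_13.
From those, u_8, u_5, u_4 — 6 in total.
No other element is forced above u_14 by the given relations, so the count is 6.

6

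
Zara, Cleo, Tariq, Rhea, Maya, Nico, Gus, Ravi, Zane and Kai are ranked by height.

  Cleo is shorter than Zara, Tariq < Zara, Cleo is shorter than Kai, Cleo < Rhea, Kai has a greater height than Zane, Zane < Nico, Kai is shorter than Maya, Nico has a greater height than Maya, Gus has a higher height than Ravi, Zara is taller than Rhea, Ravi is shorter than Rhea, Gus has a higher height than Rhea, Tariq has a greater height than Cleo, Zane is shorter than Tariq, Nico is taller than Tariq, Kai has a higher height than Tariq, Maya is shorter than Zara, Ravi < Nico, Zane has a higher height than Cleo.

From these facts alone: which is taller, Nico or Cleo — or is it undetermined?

Nico

Cleo < Zane < Tariq < Kai < Maya < Nico, by transitivity through Zane, Tariq, Kai, Maya.
So Nico is taller.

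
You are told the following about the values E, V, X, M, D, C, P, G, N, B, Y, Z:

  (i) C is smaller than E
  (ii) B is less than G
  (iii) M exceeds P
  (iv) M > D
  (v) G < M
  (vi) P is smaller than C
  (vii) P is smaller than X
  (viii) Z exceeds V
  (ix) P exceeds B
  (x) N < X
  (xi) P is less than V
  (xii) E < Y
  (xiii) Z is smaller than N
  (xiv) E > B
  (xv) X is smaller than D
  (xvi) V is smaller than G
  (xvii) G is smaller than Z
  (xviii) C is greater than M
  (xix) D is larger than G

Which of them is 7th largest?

The consecutive relations fix a unique order: B < P < V < G < Z < N < X < D < M < C < E < Y.
The 7th largest is N.

N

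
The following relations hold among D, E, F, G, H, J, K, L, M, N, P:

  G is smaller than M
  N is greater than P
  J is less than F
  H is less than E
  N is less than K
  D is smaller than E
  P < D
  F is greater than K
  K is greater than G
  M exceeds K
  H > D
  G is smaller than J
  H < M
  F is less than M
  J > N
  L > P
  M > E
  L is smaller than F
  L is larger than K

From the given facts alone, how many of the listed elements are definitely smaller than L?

The elements the relations force below L are P, G, N, K — no chain reaches any other.
That is 4.

4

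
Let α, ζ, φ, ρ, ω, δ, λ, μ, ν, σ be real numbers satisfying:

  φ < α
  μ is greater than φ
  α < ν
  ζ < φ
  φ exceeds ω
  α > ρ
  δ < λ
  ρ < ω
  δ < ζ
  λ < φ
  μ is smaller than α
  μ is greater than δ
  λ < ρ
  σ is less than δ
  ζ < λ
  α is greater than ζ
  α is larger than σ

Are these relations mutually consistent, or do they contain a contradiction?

Every relation is compatible with σ < δ < ζ < λ < ρ < ω < φ < μ < α < ν; the set is consistent.

consistent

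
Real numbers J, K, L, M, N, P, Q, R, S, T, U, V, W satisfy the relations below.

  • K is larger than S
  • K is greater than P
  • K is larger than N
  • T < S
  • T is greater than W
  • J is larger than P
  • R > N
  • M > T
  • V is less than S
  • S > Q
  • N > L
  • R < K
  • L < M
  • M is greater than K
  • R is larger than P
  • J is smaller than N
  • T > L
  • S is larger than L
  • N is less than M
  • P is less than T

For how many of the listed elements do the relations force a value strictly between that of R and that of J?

Chaining upward from J reaches: N, K, M.
Chaining downward from R reaches: L, P, N.
Strictly between J and R are those in both lists: N — 1 element.

1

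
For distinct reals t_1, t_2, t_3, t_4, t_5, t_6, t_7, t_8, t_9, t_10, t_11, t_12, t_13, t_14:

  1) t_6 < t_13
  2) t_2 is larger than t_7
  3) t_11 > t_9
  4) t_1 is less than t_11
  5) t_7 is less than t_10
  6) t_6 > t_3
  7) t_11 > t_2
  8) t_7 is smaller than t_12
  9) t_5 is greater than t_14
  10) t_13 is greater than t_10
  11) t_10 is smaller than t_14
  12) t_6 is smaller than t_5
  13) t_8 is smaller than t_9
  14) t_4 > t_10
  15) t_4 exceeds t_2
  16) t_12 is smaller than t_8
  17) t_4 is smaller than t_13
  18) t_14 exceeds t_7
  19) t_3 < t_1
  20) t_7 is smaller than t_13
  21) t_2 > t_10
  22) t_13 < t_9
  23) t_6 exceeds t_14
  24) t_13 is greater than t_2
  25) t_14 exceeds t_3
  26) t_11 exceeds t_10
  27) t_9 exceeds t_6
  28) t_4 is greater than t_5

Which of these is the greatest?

t_11

t_7 is not greatest since t_7 < t_2; t_10 is not greatest since t_10 < t_4; t_3 is not greatest since t_3 < t_6; t_14 is not greatest since t_14 < t_6; t_12 is not greatest since t_12 < t_8; t_6 is not greatest since t_6 < t_13; t_8 is not greatest since t_8 < t_9; t_2 is not greatest since t_2 < t_13; t_5 is not greatest since t_5 < t_4; t_4 is not greatest since t_4 < t_13; t_13 is not greatest since t_13 < t_9; t_1 is not greatest since t_1 < t_11; t_9 is not greatest since t_9 < t_11.
Only t_11 has nothing above it, so t_11 is the greatest.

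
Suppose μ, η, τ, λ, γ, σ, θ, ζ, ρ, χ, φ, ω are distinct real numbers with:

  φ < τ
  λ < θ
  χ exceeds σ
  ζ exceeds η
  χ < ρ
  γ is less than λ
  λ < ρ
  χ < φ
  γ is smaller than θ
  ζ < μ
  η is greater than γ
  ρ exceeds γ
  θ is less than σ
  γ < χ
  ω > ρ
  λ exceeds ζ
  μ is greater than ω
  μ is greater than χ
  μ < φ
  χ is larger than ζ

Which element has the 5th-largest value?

ρ

Chaining the given pairs: γ < η < ζ < λ < θ < σ < χ < ρ < ω < μ < φ < τ.
The 5th largest is ρ.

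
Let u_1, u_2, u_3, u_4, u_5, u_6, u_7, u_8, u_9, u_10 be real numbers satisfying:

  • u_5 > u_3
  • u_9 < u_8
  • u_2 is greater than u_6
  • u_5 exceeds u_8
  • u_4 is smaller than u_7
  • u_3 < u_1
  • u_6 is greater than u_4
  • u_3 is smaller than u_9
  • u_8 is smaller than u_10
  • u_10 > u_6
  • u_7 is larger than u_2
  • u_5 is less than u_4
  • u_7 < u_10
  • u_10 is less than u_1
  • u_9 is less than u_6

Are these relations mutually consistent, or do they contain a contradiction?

Every relation is compatible with u_3 < u_9 < u_8 < u_5 < u_4 < u_6 < u_2 < u_7 < u_10 < u_1; the set is consistent.

consistent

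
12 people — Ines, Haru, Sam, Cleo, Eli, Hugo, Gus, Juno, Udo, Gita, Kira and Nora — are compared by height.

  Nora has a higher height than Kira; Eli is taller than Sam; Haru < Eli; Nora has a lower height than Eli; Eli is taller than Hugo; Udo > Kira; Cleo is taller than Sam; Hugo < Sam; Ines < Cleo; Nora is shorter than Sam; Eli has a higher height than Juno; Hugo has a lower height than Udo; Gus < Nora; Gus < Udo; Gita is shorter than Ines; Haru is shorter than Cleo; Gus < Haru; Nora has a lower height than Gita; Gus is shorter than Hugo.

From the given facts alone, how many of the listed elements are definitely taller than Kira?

7

The elements the relations force above Kira are Nora, Gita, Sam, Ines, Udo, Eli, Cleo — no chain reaches any other.
That is 7.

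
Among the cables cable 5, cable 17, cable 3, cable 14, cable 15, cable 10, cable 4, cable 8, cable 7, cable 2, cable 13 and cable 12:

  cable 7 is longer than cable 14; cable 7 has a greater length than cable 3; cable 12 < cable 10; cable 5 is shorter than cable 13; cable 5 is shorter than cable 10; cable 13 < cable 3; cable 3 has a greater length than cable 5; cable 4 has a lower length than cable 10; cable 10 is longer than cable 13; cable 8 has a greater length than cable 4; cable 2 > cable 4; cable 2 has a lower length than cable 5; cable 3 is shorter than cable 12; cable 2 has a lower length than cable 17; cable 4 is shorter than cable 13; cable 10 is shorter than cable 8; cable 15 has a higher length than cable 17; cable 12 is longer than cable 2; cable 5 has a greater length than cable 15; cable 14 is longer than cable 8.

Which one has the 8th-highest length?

Piecing the relations together gives one ordering: cable 4 < cable 2 < cable 17 < cable 15 < cable 5 < cable 13 < cable 3 < cable 12 < cable 10 < cable 8 < cable 14 < cable 7.
The 8th largest is cable 5.

cable 5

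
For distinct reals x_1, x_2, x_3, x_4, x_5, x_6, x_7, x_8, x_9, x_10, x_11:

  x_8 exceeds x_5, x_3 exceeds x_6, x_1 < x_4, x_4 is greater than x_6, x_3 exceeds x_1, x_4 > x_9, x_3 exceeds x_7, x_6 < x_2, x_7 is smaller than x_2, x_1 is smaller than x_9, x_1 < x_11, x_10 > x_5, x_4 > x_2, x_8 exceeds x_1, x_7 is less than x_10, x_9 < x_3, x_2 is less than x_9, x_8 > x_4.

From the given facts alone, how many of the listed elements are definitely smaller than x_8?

From x_8 the given relations immediately reach x_1, x_5, x_4.
From those, x_6, x_2, x_9 — 6 in total.
From those, x_7 — 7 in total.
No other element is forced below x_8 by the given relations, so the count is 7.

7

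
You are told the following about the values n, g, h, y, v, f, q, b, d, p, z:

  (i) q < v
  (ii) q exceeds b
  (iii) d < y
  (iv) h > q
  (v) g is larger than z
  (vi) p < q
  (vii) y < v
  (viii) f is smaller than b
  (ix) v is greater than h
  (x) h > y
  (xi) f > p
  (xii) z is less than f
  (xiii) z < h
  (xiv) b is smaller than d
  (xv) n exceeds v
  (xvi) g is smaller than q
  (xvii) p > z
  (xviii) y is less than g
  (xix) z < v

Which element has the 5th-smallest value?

Chaining the given pairs: z < p < f < b < d < y < g < q < h < v < n.
The 5th smallest is d.

d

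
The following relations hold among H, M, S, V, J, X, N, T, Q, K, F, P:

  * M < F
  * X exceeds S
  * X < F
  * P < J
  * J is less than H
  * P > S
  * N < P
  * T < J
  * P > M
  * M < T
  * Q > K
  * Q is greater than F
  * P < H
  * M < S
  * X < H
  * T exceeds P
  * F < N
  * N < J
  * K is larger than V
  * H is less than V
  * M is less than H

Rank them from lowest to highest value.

The consecutive links are each given: M < S; S < X; X < F; F < N; N < P; P < T; T < J; J < H; H < V; V < K; K < Q.

M < S < X < F < N < P < T < J < H < V < K < Q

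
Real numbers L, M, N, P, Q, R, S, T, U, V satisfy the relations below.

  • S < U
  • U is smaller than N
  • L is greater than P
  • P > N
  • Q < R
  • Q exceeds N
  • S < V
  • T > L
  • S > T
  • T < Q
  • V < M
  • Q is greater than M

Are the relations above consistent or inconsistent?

We have S < U stated directly, yet also U < N < P < L < T < S by chaining the others — so U < S. Contradiction.

inconsistent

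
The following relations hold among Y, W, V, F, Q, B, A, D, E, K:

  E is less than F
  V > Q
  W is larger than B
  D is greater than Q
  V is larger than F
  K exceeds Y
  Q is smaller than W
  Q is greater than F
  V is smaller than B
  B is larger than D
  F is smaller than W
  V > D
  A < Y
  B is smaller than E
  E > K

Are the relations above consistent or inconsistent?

Chaining the given relations yields E < F < Q < D < V < B, so E < B. But one relation states B < E. These cannot both hold.

inconsistent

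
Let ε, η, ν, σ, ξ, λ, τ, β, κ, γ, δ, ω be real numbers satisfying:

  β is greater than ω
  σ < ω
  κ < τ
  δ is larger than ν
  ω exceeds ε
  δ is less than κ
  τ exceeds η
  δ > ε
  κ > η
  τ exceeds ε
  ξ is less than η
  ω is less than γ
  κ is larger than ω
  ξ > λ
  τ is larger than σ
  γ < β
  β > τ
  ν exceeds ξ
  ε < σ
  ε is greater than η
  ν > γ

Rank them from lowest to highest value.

λ < ξ < η < ε < σ < ω < γ < ν < δ < κ < τ < β

The consecutive links are each given: λ < ξ; ξ < η; η < ε; ε < σ; σ < ω; ω < γ; γ < ν; ν < δ; δ < κ; κ < τ; τ < β.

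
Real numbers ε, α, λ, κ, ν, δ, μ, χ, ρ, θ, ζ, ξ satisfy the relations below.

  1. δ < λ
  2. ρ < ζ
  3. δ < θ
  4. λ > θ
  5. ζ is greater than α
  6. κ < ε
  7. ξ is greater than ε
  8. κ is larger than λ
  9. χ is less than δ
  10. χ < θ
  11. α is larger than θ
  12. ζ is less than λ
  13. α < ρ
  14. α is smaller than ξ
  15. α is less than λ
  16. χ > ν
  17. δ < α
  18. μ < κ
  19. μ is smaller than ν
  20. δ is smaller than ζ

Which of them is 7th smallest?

ρ

Chaining the given pairs: μ < ν < χ < δ < θ < α < ρ < ζ < λ < κ < ε < ξ.
The 7th smallest is ρ.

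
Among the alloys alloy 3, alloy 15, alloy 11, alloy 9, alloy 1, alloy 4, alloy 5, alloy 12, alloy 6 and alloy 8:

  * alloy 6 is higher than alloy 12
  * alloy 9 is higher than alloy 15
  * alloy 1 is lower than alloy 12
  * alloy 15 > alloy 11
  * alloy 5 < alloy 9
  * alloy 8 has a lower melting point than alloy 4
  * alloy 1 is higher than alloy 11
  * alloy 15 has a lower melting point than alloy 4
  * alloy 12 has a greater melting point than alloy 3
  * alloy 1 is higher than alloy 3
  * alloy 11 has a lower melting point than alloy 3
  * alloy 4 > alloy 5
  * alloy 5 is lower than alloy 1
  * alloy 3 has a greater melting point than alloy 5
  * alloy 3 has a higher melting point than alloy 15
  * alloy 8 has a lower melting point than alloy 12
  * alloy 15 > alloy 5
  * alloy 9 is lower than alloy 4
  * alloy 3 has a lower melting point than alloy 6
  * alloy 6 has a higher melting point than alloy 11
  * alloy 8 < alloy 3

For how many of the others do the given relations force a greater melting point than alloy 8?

5

Directly above alloy 8: alloy 3, alloy 4, alloy 12.
One step further: alloy 1, alloy 6 (5 so far).
Nothing else is reachable above alloy 8; 5 in all.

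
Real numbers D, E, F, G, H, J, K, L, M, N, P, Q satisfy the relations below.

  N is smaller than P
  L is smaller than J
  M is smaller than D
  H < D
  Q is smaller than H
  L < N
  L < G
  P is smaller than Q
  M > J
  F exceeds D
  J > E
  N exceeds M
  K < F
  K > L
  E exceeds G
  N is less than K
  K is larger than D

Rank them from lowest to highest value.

The consecutive links are each given: L < G; G < E; E < J; J < M; M < N; N < P; P < Q; Q < H; H < D; D < K; K < F.

L < G < E < J < M < N < P < Q < H < D < K < F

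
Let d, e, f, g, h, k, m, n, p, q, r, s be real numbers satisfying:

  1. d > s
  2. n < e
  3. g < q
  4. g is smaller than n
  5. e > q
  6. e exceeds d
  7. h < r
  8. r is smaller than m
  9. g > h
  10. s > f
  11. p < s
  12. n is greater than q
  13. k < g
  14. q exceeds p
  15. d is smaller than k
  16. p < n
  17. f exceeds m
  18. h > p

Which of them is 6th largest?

d

The consecutive relations fix a unique order: p < h < r < m < f < s < d < k < g < q < n < e.
Counting 6 from the largest end gives d.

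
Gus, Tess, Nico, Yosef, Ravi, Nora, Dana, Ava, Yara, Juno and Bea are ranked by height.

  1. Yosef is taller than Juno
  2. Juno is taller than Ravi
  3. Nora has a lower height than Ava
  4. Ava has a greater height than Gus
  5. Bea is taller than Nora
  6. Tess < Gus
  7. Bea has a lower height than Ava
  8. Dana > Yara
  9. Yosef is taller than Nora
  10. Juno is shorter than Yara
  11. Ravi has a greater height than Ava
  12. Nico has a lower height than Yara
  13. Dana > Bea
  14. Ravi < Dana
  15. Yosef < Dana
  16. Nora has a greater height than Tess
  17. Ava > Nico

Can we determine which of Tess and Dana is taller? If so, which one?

Tess < Nora and Nora < Bea give Tess < Bea.
Then Bea < Ava extends the chain to Ava.
Then Ava < Ravi extends the chain to Ravi.
With Ravi < Juno: Tess < Nora < Bea < Ava < Ravi < Juno.
With Juno < Yara: Tess < Nora < Bea < Ava < Ravi < Juno < Yara.
Then Yara < Dana extends the chain to Dana.
So Dana is taller.

Dana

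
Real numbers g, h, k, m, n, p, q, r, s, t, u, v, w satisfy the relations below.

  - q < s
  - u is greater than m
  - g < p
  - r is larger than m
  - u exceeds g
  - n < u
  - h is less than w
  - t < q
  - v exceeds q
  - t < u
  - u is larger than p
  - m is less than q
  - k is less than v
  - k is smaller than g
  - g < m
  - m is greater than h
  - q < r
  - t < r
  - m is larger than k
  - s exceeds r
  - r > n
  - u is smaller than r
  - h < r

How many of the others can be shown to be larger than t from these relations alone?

5

From t the given relations immediately reach u, q, r.
From those, s, v — 5 in total.
Nothing else is reachable above t; 5 in all.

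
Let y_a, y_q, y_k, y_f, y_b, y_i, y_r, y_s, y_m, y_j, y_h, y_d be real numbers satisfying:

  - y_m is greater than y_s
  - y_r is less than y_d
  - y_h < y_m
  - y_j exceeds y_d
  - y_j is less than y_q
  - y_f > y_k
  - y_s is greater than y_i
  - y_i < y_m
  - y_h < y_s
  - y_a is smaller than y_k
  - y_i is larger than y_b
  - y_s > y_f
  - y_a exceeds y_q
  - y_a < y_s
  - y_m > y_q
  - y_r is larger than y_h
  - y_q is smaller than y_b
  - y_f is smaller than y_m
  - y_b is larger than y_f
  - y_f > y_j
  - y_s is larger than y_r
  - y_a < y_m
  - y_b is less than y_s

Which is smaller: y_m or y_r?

y_r

y_r < y_d and y_d < y_j give y_r < y_j.
Then y_j < y_q extends the chain to y_q.
Then y_q < y_a extends the chain to y_a.
Then y_a < y_k extends the chain to y_k.
With y_k < y_f: y_r < y_d < y_j < y_q < y_a < y_k < y_f.
With y_f < y_b: y_r < y_d < y_j < y_q < y_a < y_k < y_f < y_b.
With y_b < y_i: y_r < y_d < y_j < y_q < y_a < y_k < y_f < y_b < y_i.
Then y_i < y_s extends the chain to y_s.
Then y_s < y_m extends the chain to y_m.
So y_r < y_m; y_r is the smaller of the two.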